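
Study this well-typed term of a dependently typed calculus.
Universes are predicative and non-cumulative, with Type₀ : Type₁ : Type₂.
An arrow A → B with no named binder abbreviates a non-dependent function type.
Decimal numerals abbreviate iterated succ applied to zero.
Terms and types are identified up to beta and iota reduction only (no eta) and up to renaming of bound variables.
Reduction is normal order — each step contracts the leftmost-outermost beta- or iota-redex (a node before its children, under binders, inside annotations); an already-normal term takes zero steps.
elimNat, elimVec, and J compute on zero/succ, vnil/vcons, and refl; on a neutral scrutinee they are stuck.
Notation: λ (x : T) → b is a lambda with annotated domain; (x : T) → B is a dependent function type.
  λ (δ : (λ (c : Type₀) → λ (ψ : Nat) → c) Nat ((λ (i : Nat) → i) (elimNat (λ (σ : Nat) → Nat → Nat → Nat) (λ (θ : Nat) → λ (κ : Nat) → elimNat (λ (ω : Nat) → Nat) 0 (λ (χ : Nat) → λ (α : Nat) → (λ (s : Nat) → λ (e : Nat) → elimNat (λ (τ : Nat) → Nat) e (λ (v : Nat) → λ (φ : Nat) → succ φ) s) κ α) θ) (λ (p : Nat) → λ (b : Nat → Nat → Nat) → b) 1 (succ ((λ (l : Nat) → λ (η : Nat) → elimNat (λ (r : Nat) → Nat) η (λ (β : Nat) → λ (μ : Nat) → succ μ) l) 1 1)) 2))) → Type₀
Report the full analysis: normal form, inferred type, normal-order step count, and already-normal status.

reduced normal form:
  λ (δ : Nat) → Type₀
inferred type:
  Nat → Type₁
reduction steps (normal order): 2
started in normal form: no
first redex: a beta-redex


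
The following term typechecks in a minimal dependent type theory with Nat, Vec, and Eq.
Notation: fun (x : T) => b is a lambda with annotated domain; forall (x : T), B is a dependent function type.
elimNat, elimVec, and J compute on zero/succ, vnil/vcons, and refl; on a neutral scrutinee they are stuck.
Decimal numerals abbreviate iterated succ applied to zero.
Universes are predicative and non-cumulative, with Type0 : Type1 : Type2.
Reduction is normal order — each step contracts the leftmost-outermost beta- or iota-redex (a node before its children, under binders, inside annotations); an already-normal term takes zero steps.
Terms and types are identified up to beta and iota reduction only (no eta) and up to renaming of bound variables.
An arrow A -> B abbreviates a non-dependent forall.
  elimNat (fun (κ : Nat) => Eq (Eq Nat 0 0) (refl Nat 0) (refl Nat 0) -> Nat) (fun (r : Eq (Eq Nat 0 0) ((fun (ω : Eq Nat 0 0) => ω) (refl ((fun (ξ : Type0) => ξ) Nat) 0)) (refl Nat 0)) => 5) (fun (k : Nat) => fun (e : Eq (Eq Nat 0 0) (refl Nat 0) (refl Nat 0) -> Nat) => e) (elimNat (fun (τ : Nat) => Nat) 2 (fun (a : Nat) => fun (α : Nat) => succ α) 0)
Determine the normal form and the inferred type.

resulting normal form:
  fun (κ : Eq (Eq Nat 0 0) (refl Nat 0) (refl Nat 0)) => 5
type:
  Eq (Eq Nat 0 0) (refl Nat 0) (refl Nat 0) -> Nat
observation: normalization takes exactly 10 steps under the normal-order strategy.


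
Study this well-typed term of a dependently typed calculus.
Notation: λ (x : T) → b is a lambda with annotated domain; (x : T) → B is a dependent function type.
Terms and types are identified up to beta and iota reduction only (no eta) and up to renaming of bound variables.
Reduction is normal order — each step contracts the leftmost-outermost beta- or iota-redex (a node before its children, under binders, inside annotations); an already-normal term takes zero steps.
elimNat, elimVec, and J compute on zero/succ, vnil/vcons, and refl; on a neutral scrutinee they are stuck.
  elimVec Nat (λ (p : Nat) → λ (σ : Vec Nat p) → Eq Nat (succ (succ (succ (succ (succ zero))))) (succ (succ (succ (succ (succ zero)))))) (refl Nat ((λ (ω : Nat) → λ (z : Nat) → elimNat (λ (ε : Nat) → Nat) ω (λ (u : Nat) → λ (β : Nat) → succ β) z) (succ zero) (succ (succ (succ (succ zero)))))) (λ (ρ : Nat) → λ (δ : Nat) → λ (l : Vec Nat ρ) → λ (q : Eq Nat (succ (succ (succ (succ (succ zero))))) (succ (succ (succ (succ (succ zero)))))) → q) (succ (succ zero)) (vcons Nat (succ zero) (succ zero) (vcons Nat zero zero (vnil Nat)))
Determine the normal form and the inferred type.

normal form:
  refl Nat (succ (succ (succ (succ (succ zero)))))
inferred type:
  Eq Nat (succ (succ (succ (succ (succ zero))))) (succ (succ (succ (succ (succ zero)))))
observation: 26 normal-order steps separate the term from its normal form.


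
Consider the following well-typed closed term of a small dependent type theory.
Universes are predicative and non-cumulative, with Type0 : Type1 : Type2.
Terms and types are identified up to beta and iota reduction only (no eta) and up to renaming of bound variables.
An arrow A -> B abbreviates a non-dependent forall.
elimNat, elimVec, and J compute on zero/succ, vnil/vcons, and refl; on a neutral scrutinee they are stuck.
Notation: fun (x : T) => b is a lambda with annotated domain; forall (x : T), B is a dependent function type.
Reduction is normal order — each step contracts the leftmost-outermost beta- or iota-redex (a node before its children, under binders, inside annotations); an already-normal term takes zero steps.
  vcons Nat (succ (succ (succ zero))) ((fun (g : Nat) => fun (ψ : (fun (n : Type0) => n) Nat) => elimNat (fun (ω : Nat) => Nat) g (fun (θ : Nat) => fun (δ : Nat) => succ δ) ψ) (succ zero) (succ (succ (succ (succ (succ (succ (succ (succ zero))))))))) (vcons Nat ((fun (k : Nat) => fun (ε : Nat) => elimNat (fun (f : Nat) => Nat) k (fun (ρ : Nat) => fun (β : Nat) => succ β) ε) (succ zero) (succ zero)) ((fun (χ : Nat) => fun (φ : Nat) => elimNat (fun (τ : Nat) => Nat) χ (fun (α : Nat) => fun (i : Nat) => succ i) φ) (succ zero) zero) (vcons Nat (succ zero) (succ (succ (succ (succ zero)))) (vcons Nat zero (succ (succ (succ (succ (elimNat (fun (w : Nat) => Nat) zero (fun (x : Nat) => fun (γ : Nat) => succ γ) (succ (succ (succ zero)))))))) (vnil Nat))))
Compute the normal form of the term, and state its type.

resulting normal form:
  vcons Nat (succ (succ (succ zero))) (succ (succ (succ (succ (succ (succ (succ (succ (succ zero))))))))) (vcons Nat (succ (succ zero)) (succ zero) (vcons Nat (succ zero) (succ (succ (succ (succ zero)))) (vcons Nat zero (succ (succ (succ (succ (succ (succ (succ zero))))))) (vnil Nat))))
the term's type:
  Vec Nat (succ (succ (succ (succ zero))))
observation: contracting a beta-redex first, the term normalizes in 46 steps.


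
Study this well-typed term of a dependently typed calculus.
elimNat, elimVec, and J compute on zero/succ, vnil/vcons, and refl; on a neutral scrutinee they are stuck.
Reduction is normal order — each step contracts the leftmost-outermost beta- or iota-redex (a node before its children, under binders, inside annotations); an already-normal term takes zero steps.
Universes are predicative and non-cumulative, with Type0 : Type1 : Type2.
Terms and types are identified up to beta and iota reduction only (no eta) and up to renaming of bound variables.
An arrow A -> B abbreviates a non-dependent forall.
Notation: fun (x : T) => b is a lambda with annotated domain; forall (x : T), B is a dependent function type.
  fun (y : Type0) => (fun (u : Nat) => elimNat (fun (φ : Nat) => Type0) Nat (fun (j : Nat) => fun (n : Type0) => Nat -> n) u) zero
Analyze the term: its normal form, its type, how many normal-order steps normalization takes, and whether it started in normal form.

normal form:
  fun (y : Type0) => Nat
type:
  Type0 -> Type0
normal-order step count: 2
started in normal form: no
first contracted redex: a beta-redex


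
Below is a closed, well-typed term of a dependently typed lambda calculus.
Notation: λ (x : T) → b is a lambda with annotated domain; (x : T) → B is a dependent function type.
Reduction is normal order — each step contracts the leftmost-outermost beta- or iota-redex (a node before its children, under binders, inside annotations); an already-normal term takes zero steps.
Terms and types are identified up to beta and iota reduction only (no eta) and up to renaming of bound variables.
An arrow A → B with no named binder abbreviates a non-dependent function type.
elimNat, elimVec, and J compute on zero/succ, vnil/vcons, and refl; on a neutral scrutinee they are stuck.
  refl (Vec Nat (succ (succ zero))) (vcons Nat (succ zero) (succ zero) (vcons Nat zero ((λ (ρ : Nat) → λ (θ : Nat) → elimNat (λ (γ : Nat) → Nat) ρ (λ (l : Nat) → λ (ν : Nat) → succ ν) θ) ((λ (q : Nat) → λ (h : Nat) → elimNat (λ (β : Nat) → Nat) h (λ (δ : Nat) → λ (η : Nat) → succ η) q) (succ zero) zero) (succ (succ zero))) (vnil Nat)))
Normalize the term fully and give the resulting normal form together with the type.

reduced normal form:
  refl (Vec Nat (succ (succ zero))) (vcons Nat (succ zero) (succ zero) (vcons Nat zero (succ (succ (succ zero))) (vnil Nat)))
inferred type:
  Eq (Vec Nat (succ (succ zero))) (vcons Nat (succ zero) (succ zero) (vcons Nat zero (succ (succ (succ zero))) (vnil Nat))) (vcons Nat (succ zero) (succ zero) (vcons Nat zero (succ (succ (succ zero))) (vnil Nat)))


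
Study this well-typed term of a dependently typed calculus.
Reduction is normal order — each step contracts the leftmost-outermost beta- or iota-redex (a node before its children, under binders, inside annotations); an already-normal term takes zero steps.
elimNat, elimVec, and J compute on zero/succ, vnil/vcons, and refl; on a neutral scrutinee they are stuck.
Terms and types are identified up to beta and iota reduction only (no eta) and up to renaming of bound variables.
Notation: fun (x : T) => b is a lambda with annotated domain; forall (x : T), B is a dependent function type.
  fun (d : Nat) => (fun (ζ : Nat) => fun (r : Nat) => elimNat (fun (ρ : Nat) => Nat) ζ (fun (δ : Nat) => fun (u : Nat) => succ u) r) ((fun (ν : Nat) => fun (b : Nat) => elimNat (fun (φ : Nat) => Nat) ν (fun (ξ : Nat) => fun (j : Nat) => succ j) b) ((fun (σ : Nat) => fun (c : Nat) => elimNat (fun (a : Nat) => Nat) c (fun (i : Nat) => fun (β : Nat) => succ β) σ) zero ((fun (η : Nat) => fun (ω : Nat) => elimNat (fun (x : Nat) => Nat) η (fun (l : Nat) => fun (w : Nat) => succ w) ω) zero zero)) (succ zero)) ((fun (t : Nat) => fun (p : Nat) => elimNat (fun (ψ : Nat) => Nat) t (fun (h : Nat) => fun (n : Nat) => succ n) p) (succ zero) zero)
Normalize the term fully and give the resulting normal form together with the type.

normal form:
  fun (d : Nat) => succ (succ zero)
inferred type:
  forall (d : Nat), Nat
observation: normalization takes exactly 21 steps under the normal-order strategy.


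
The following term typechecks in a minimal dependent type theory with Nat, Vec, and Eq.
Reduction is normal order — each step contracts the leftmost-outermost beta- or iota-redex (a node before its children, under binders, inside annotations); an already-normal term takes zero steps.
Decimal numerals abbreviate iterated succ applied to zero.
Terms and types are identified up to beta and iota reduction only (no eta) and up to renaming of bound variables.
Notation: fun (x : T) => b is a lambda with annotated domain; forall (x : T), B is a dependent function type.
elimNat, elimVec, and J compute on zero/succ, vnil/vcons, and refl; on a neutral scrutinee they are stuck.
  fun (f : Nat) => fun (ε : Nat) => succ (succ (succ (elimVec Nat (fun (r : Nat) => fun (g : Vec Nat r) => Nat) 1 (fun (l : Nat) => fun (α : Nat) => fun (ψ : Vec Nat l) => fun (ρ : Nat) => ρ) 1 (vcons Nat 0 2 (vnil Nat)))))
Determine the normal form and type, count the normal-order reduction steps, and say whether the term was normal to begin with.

resulting normal form:
  fun (f : Nat) => fun (ε : Nat) => 4
inferred type:
  forall (f : Nat), forall (ε : Nat), Nat
reduction steps (normal order): 6
term was already normal: no
first contracted redex: an elimVec iota-redex


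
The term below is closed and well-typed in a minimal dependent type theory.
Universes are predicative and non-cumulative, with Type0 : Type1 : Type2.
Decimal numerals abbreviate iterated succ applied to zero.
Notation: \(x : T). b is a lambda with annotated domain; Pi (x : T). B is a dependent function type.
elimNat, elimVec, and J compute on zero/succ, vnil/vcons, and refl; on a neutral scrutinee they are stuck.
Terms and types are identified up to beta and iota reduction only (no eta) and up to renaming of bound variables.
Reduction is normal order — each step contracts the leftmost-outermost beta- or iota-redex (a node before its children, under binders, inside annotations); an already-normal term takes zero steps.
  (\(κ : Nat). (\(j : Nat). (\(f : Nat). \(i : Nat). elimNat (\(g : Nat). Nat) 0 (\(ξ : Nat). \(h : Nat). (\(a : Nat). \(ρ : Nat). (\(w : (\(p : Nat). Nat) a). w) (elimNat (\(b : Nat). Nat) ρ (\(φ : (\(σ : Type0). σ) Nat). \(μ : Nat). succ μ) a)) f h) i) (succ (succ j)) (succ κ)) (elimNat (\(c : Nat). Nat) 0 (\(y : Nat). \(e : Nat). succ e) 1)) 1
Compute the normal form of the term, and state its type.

reduced normal form:
  6
type:
  Nat
observation: the term reaches its normal form after 47 normal-order steps.


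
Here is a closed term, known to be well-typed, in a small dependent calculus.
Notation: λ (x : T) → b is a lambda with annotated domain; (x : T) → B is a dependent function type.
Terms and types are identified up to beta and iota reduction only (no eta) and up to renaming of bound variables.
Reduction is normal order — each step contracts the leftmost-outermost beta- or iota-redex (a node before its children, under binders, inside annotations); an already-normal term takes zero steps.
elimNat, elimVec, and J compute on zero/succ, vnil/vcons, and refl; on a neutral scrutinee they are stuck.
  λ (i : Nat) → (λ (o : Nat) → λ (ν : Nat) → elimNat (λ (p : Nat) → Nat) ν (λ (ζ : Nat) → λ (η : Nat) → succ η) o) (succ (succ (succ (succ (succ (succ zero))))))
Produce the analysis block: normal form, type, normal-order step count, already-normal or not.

resulting normal form:
  λ (i : Nat) → λ (o : Nat) → succ (succ (succ (succ (succ (succ o)))))
the term's type:
  (i : Nat) → (o : Nat) → Nat
reduction steps (normal order): 20
term was already normal: no
first contracted redex: a beta-redex


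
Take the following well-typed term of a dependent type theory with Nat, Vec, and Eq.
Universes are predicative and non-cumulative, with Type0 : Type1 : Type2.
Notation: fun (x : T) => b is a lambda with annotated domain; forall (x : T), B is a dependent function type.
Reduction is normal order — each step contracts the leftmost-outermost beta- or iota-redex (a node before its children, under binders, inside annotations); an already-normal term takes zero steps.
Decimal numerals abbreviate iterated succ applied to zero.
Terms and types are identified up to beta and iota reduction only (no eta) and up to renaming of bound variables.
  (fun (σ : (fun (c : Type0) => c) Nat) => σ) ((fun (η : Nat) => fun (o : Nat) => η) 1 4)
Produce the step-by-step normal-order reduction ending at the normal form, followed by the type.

normal-order reduction:
  (fun (σ : (fun (c : Type0) => c) Nat) => σ) ((fun (η : Nat) => fun (o : Nat) => η) 1 4)
  ~> (fun (σ : Nat) => fun (c : Nat) => σ) 1 4
  ~> (fun (σ : Nat) => 1) 4
  ~> 1
type:
  Nat


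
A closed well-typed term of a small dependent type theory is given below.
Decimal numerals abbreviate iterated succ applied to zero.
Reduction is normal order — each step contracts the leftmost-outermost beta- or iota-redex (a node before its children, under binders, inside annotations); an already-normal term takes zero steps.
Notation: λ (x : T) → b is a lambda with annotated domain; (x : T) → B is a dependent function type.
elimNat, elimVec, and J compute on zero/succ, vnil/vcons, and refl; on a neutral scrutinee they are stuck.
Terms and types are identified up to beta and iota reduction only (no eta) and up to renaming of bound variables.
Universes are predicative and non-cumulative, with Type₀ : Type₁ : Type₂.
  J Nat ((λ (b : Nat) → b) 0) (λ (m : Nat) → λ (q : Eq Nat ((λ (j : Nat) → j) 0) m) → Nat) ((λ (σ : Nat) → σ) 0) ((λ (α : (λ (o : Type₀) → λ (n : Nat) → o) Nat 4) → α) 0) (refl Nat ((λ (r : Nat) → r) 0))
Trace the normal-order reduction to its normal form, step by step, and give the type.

normal-order reduction:
  J Nat ((λ (b : Nat) → b) 0) (λ (m : Nat) → λ (q : Eq Nat ((λ (j : Nat) → j) 0) m) → Nat) ((λ (σ : Nat) → σ) 0) ((λ (α : (λ (o : Type₀) → λ (n : Nat) → o) Nat 4) → α) 0) (refl Nat ((λ (r : Nat) → r) 0))
  ~> (λ (b : Nat) → b) 0
  ~> 0
inferred type:
  Nat


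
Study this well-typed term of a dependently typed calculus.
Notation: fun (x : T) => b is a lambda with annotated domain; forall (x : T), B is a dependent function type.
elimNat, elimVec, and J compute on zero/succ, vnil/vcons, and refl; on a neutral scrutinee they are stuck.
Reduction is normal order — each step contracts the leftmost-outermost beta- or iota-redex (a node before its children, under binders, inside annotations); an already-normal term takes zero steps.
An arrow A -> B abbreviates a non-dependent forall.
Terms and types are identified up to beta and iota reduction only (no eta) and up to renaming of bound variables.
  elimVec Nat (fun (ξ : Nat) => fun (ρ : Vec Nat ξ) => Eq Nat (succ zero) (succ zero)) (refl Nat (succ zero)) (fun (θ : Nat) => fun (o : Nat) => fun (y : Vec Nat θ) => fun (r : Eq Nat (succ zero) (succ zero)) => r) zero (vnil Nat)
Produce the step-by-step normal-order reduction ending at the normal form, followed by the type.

normal-order reduction sequence:
  elimVec Nat (fun (ξ : Nat) => fun (ρ : Vec Nat ξ) => Eq Nat (succ zero) (succ zero)) (refl Nat (succ zero)) (fun (θ : Nat) => fun (o : Nat) => fun (y : Vec Nat θ) => fun (r : Eq Nat (succ zero) (succ zero)) => r) zero (vnil Nat)
  ~> refl Nat (succ zero)
the term's type:
  Eq Nat (succ zero) (succ zero)


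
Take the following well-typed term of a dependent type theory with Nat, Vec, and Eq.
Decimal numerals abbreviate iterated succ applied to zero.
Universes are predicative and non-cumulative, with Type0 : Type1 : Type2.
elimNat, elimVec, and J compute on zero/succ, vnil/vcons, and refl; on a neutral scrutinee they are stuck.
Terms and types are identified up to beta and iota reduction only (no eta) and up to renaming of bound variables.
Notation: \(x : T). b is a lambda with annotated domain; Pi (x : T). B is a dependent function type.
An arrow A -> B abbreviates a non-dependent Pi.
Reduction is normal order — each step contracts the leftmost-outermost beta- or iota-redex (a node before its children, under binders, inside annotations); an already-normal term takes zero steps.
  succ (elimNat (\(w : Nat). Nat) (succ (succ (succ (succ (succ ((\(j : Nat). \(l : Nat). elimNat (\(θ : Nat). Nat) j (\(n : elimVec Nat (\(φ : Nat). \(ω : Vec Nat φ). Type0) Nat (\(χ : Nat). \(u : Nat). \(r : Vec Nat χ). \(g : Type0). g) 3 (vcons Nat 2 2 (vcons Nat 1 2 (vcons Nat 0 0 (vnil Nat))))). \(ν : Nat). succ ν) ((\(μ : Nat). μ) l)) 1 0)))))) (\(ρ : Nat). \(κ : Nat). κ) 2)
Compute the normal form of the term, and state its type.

resulting normal form:
  7
the term's type:
  Nat
observation: normalization takes exactly 27 steps under the normal-order strategy.


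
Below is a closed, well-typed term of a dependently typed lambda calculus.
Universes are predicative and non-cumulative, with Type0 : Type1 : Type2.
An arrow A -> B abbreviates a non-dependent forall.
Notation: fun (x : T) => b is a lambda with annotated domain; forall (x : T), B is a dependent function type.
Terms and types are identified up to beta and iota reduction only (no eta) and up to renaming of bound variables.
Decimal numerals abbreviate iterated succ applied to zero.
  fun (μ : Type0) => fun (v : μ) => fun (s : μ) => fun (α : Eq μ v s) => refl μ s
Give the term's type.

the term's type:
  forall (μ : Type0), forall (v : μ), forall (s : μ), Eq μ v s -> Eq μ s s


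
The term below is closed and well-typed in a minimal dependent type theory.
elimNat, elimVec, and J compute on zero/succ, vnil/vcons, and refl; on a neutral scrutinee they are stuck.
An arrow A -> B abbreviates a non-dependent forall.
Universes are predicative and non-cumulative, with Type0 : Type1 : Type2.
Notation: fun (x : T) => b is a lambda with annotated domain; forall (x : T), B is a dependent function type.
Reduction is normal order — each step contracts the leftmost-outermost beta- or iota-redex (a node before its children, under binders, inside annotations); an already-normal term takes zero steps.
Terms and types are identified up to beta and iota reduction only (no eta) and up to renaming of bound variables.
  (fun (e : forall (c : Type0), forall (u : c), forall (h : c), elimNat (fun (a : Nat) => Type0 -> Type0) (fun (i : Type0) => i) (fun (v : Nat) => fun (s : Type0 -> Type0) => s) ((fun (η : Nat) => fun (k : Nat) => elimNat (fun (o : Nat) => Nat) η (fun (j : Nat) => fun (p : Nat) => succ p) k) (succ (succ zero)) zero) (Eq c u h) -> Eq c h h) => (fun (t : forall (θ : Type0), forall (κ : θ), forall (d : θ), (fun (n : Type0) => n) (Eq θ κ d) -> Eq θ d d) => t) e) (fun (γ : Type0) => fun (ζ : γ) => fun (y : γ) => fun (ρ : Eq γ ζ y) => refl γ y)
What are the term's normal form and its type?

reduced normal form:
  fun (e : Type0) => fun (c : e) => fun (u : e) => fun (h : Eq e c u) => refl e u
inferred type:
  forall (e : Type0), forall (c : e), forall (u : e), Eq e c u -> Eq e u u
observation: contracting a beta-redex first, the term normalizes in 2 steps.


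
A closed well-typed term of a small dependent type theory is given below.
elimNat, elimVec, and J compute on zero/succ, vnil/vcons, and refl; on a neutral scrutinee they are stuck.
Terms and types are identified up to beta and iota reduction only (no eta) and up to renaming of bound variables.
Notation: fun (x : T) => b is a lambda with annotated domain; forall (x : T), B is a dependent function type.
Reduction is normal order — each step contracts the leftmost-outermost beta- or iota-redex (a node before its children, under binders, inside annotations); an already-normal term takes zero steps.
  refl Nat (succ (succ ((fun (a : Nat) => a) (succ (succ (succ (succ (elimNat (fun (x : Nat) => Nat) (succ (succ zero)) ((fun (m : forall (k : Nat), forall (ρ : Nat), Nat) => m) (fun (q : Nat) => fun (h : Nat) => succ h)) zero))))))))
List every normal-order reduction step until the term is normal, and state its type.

reduction (normal order):
  refl Nat (succ (succ ((fun (a : Nat) => a) (succ (succ (succ (succ (elimNat (fun (x : Nat) => Nat) (succ (succ zero)) ((fun (m : forall (k : Nat), forall (ρ : Nat), Nat) => m) (fun (q : Nat) => fun (h : Nat) => succ h)) zero))))))))
  ~> refl Nat (succ (succ (succ (succ (succ (succ (elimNat (fun (a : Nat) => Nat) (succ (succ zero)) ((fun (x : forall (m : Nat), forall (k : Nat), Nat) => x) (fun (ρ : Nat) => fun (q : Nat) => succ q)) zero)))))))
  ~> refl Nat (succ (succ (succ (succ (succ (succ (succ (succ zero))))))))
the term's type:
  Eq Nat (succ (succ (succ (succ (succ (succ (succ (succ zero)))))))) (succ (succ (succ (succ (succ (succ (succ (succ zero))))))))


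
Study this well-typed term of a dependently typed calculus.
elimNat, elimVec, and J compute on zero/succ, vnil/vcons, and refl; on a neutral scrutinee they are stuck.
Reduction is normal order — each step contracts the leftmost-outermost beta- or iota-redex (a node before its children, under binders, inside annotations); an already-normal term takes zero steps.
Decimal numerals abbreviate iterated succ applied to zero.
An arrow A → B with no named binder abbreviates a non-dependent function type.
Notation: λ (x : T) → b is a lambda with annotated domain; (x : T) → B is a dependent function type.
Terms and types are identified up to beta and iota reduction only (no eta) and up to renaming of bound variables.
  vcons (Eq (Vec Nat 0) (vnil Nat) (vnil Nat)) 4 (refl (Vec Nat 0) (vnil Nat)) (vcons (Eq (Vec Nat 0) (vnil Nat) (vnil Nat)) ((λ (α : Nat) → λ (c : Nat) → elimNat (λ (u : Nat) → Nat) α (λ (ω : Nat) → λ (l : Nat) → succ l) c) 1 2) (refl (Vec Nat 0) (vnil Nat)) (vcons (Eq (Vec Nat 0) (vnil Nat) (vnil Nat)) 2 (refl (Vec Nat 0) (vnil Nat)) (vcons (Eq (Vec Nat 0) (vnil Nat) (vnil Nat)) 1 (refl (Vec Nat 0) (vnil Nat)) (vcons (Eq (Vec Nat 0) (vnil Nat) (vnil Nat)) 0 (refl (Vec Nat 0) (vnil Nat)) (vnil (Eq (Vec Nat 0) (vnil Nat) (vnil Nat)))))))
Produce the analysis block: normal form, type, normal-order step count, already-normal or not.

resulting normal form:
  vcons (Eq (Vec Nat 0) (vnil Nat) (vnil Nat)) 4 (refl (Vec Nat 0) (vnil Nat)) (vcons (Eq (Vec Nat 0) (vnil Nat) (vnil Nat)) 3 (refl (Vec Nat 0) (vnil Nat)) (vcons (Eq (Vec Nat 0) (vnil Nat) (vnil Nat)) 2 (refl (Vec Nat 0) (vnil Nat)) (vcons (Eq (Vec Nat 0) (vnil Nat) (vnil Nat)) 1 (refl (Vec Nat 0) (vnil Nat)) (vcons (Eq (Vec Nat 0) (vnil Nat) (vnil Nat)) 0 (refl (Vec Nat 0) (vnil Nat)) (vnil (Eq (Vec Nat 0) (vnil Nat) (vnil Nat)))))))
type:
  Vec (Eq (Vec Nat 0) (vnil Nat) (vnil Nat)) 5
steps to reach normal form (normal order): 9
already normal: no
first redex: a beta-redex


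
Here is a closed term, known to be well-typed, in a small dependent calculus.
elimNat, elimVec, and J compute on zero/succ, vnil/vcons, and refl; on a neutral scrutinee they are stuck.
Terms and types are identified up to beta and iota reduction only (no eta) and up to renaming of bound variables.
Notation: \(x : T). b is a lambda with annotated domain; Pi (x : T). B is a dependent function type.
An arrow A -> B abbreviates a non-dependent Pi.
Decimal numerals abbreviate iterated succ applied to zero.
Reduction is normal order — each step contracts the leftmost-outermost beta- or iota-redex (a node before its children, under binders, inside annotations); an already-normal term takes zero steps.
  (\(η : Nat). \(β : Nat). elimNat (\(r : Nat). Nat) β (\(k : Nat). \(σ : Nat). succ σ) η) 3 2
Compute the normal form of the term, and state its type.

resulting normal form:
  5
type:
  Nat
observation: contracting a beta-redex first, the term normalizes in 12 steps.


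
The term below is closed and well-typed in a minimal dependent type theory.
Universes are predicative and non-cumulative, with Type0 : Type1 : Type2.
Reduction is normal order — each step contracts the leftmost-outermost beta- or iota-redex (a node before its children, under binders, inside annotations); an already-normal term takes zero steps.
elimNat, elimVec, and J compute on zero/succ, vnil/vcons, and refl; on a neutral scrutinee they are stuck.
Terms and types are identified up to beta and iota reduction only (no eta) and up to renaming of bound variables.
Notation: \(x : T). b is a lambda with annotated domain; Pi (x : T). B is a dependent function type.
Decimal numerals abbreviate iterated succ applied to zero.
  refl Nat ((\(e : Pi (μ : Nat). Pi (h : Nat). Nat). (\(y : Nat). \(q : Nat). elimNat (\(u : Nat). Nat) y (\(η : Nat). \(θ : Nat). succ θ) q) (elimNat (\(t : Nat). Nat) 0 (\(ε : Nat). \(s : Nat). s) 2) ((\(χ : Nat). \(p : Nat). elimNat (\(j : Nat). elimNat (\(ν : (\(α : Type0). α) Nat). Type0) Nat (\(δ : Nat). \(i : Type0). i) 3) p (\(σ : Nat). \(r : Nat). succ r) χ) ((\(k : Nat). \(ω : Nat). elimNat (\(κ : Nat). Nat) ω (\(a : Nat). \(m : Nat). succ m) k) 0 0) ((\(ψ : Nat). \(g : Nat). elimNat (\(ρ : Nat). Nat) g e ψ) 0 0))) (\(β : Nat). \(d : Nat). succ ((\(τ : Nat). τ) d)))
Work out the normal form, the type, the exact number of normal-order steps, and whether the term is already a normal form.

reduced normal form:
  refl Nat 0
inferred type:
  Eq Nat 0 0
normal-order step count: 30
already normal: no
first redex: a beta-redex


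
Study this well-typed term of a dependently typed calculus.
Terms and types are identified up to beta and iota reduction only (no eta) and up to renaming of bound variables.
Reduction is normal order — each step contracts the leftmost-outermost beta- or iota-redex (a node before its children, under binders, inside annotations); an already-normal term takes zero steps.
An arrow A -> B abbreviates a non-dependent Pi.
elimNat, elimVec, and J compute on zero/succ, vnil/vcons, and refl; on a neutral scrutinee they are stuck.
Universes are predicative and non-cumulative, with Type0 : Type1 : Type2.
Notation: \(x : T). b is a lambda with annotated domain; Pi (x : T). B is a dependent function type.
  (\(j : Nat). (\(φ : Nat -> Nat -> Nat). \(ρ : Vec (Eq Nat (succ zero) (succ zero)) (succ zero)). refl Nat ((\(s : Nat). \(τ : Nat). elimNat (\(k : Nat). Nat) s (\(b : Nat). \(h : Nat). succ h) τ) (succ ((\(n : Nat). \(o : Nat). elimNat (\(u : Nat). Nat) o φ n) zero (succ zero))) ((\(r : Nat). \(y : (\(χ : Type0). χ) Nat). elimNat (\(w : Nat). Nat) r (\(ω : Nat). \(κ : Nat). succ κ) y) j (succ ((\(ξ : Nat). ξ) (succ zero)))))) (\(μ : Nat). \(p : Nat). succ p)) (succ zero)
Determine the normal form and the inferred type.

normal form:
  \(j : Vec (Eq Nat (succ zero) (succ zero)) (succ zero)). refl Nat (succ (succ (succ (succ (succ zero)))))
the term's type:
  Vec (Eq Nat (succ zero) (succ zero)) (succ zero) -> Eq Nat (succ (succ (succ (succ (succ zero))))) (succ (succ (succ (succ (succ zero)))))
observation: 27 normal-order steps normalize the term, beginning with a beta-redex.


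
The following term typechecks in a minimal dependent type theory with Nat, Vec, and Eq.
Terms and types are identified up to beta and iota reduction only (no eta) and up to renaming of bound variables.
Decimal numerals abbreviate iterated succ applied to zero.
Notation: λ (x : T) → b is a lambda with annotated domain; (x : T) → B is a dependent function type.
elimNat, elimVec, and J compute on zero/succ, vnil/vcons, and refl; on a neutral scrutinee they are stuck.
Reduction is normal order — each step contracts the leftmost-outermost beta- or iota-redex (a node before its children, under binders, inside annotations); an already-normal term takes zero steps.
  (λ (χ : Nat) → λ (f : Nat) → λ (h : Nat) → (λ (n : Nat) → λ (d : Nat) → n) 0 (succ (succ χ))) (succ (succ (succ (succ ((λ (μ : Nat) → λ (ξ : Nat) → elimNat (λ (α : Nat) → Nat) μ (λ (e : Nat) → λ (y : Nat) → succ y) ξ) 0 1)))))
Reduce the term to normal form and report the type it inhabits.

reduced normal form:
  λ (χ : Nat) → λ (f : Nat) → 0
type:
  (χ : Nat) → (f : Nat) → Nat
observation: normalization takes exactly 3 steps under the normal-order strategy.


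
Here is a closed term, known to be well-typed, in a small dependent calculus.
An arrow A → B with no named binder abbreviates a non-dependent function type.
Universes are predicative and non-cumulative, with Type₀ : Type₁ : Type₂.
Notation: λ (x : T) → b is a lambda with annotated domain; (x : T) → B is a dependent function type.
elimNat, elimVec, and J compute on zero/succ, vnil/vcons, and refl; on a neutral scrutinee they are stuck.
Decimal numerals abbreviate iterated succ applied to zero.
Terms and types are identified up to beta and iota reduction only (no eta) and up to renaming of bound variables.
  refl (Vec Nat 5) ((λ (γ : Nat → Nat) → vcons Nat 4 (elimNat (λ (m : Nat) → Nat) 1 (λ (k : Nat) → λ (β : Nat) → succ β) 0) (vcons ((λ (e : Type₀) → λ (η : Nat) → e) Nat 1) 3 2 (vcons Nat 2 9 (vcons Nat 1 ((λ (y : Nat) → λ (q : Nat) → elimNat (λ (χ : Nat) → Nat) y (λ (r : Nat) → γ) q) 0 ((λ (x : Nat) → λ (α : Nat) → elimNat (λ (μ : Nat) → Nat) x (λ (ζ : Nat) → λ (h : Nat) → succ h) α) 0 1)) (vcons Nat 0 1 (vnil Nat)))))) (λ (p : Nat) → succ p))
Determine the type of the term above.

the term's type:
  Eq (Vec Nat 5) (vcons Nat 4 1 (vcons Nat 3 2 (vcons Nat 2 9 (vcons Nat 1 1 (vcons Nat 0 1 (vnil Nat)))))) (vcons Nat 4 1 (vcons Nat 3 2 (vcons Nat 2 9 (vcons Nat 1 1 (vcons Nat 0 1 (vnil Nat))))))


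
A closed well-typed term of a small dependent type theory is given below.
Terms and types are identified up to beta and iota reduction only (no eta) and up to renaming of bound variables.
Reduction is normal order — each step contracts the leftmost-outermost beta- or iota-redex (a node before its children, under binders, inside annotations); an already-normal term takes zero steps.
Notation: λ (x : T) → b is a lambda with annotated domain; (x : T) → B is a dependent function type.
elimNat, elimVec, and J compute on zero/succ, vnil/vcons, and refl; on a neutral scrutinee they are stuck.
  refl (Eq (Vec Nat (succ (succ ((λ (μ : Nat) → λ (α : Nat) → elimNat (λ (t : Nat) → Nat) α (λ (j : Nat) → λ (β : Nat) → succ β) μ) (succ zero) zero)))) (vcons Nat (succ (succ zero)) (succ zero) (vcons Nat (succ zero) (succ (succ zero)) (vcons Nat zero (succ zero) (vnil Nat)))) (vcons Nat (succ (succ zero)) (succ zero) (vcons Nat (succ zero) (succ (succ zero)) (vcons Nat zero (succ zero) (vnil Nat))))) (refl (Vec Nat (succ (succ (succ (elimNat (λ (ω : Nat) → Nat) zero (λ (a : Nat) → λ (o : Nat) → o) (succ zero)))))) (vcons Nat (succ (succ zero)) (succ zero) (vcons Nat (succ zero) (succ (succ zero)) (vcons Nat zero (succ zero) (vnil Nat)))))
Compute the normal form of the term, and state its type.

reduced normal form:
  refl (Eq (Vec Nat (succ (succ (succ zero)))) (vcons Nat (succ (succ zero)) (succ zero) (vcons Nat (succ zero) (succ (succ zero)) (vcons Nat zero (succ zero) (vnil Nat)))) (vcons Nat (succ (succ zero)) (succ zero) (vcons Nat (succ zero) (succ (succ zero)) (vcons Nat zero (succ zero) (vnil Nat))))) (refl (Vec Nat (succ (succ (succ zero)))) (vcons Nat (succ (succ zero)) (succ zero) (vcons Nat (succ zero) (succ (succ zero)) (vcons Nat zero (succ zero) (vnil Nat)))))
type:
  Eq (Eq (Vec Nat (succ (succ (succ zero)))) (vcons Nat (succ (succ zero)) (succ zero) (vcons Nat (succ zero) (succ (succ zero)) (vcons Nat zero (succ zero) (vnil Nat)))) (vcons Nat (succ (succ zero)) (succ zero) (vcons Nat (succ zero) (succ (succ zero)) (vcons Nat zero (succ zero) (vnil Nat))))) (refl (Vec Nat (succ (succ (succ zero)))) (vcons Nat (succ (succ zero)) (succ zero) (vcons Nat (succ zero) (succ (succ zero)) (vcons Nat zero (succ zero) (vnil Nat))))) (refl (Vec Nat (succ (succ (succ zero)))) (vcons Nat (succ (succ zero)) (succ zero) (vcons Nat (succ zero) (succ (succ zero)) (vcons Nat zero (succ zero) (vnil Nat)))))


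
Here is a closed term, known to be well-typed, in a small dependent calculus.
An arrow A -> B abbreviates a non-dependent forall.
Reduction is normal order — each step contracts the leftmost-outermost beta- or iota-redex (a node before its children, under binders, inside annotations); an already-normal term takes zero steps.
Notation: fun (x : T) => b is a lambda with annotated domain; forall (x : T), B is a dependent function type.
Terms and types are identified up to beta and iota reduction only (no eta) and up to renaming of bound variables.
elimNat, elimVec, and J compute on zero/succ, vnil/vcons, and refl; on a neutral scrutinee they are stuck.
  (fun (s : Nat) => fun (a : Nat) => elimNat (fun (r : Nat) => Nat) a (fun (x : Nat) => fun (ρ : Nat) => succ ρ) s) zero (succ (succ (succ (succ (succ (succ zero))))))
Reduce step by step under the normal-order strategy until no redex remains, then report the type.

normal-order reduction:
  (fun (s : Nat) => fun (a : Nat) => elimNat (fun (r : Nat) => Nat) a (fun (x : Nat) => fun (ρ : Nat) => succ ρ) s) zero (succ (succ (succ (succ (succ (succ zero))))))
  ~> (fun (s : Nat) => elimNat (fun (a : Nat) => Nat) s (fun (r : Nat) => fun (x : Nat) => succ x) zero) (succ (succ (succ (succ (succ (succ zero))))))
  ~> elimNat (fun (s : Nat) => Nat) (succ (succ (succ (succ (succ (succ zero)))))) (fun (a : Nat) => fun (r : Nat) => succ r) zero
  ~> succ (succ (succ (succ (succ (succ zero)))))
type:
  Nat


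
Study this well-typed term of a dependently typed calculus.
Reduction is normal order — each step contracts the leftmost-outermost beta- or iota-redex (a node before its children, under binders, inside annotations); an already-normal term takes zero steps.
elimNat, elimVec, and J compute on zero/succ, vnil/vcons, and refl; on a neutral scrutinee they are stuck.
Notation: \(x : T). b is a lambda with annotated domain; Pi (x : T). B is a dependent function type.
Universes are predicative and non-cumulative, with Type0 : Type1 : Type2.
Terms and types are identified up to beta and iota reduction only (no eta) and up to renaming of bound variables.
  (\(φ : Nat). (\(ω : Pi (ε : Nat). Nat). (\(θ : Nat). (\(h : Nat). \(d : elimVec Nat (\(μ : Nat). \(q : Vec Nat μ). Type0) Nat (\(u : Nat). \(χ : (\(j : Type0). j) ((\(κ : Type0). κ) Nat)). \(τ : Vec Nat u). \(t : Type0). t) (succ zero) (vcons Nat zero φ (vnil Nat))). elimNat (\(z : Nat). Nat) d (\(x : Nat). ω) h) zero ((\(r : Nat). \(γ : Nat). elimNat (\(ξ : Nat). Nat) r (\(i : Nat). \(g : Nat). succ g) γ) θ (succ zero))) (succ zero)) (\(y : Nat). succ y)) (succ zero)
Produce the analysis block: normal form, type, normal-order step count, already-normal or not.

normal form:
  succ (succ zero)
type:
  Nat
normal-order step count: 12
term was already normal: no
first redex: a beta-redex


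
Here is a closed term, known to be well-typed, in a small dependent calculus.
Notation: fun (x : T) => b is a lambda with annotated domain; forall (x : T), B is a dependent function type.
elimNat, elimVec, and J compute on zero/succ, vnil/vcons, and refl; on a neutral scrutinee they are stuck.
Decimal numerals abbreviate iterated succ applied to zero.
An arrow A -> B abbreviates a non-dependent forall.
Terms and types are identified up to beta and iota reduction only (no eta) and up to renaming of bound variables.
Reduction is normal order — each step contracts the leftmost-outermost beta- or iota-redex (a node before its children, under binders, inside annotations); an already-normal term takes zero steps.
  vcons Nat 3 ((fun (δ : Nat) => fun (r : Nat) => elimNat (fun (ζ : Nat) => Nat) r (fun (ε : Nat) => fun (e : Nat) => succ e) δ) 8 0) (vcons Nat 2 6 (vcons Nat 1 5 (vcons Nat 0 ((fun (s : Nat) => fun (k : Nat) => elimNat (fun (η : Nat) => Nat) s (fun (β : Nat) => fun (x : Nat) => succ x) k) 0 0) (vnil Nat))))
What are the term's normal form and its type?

resulting normal form:
  vcons Nat 3 8 (vcons Nat 2 6 (vcons Nat 1 5 (vcons Nat 0 0 (vnil Nat))))
the term's type:
  Vec Nat 4
observation: 30 normal-order steps separate the term from its normal form.


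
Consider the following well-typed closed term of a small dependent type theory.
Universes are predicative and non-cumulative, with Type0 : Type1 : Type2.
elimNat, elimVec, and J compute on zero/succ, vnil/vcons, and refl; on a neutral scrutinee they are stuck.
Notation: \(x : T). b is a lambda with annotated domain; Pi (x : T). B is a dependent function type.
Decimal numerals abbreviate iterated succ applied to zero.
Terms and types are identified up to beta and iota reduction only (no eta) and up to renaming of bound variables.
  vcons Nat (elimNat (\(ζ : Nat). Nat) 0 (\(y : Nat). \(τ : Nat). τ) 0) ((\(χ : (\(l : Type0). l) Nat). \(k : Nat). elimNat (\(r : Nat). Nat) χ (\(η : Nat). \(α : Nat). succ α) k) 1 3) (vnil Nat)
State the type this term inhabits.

type:
  Vec Nat 1


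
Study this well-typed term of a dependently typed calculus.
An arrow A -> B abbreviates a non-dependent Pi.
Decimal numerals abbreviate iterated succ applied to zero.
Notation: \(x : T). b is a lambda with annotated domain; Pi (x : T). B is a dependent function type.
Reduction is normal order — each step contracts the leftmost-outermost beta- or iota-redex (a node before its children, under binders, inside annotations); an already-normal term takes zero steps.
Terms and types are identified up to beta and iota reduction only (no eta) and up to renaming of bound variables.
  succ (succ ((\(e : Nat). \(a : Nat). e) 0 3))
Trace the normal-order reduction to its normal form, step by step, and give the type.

reduction (normal order):
  succ (succ ((\(e : Nat). \(a : Nat). e) 0 3))
  ~> succ (succ ((\(e : Nat). 0) 3))
  ~> 2
type:
  Nat


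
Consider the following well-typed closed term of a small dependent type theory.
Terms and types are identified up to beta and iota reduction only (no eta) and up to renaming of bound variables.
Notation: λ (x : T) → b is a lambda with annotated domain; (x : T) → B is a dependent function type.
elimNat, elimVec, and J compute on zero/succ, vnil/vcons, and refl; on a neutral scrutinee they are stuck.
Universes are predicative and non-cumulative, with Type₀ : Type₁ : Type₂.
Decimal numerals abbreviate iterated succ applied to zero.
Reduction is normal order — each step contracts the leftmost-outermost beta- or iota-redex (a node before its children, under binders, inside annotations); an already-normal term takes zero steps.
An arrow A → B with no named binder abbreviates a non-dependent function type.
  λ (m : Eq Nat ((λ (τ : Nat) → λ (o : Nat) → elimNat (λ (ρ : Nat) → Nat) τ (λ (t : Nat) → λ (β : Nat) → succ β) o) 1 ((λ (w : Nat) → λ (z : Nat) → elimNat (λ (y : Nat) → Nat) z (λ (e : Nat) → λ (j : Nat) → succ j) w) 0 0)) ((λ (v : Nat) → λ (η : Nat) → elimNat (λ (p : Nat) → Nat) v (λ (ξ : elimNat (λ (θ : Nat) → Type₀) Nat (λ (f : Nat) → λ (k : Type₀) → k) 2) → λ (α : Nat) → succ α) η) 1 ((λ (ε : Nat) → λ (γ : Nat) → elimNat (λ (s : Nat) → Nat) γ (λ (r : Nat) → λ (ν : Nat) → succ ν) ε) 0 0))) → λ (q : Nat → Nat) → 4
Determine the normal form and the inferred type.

resulting normal form:
  λ (m : Eq Nat 1 1) → λ (τ : Nat → Nat) → 4
type:
  Eq Nat 1 1 → (Nat → Nat) → Nat
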